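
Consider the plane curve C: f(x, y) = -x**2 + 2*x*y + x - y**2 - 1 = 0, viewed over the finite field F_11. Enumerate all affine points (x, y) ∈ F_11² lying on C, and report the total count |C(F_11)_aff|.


Affine F_11-points: {(1, 1), (2, 1), (2, 3), (4, 9), (4, 10), (5, 3), (5, 7), (6, 2), (6, 10), (10, 2), (10, 7)}; count = 11.

For each of the 121 pairs (x, y) ∈ F_11², evaluate f(x, y) mod 11. Record the zeros.
  x = 0: [0↦10, 1↦9, 2↦6, 3↦1, 4↦5, 5↦7, 6↦7, 7↦5, 8↦1, 9↦6, 10↦9]  zeros at y ∈ ∅
  x = 1: [0↦10, 1↦0, 2↦10, 3↦7, 4↦2, 5↦6, 6↦8, 7↦8, 8↦6, 9↦2, 10↦7]  zeros at y ∈ {1}
  x = 2: [0↦8, 1↦0, 2↦1, 3↦0, 4↦8, 5↦3, 6↦7, 7↦9, 8↦9, 9↦7, 10↦3]  zeros at y ∈ {1, 3}
  x = 3: [0↦4, 1↦9, 2↦1, 3↦2, 4↦1, 5↦9, 6↦4, 7↦8, 8↦10, 9↦10, 10↦8]  zeros at y ∈ ∅
  x = 4: [0↦9, 1↦5, 2↦10, 3↦2, 4↦3, 5↦2, 6↦10, 7↦5, 8↦9, 9↦0, 10↦0]  zeros at y ∈ {9, 10}
  x = 5: [0↦1, 1↦10, 2↦6, 3↦0, 4↦3, 5↦4, 6↦3, 7↦0, 8↦6, 9↦10, 10↦1]  zeros at y ∈ {3, 7}
  x = 6: [0↦2, 1↦2, 2↦0, 3↦7, 4↦1, 5↦4, 6↦5, 7↦4, 8↦1, 9↦7, 10↦0]  zeros at y ∈ {2, 10}
  x = 7: [0↦1, 1↦3, 2↦3, 3↦1, 4↦8, 5↦2, 6↦5, 7↦6, 8↦5, 9↦2, 10↦8]  zeros at y ∈ ∅
  x = 8: [0↦9, 1↦2, 2↦4, 3↦4, 4↦2, 5↦9, 6↦3, 7↦6, 8↦7, 9↦6, 10↦3]  zeros at y ∈ ∅
  x = 9: [0↦4, 1↦10, 2↦3, 3↦5, 4↦5, 5↦3, 6↦10, 7↦4, 8↦7, 9↦8, 10↦7]  zeros at y ∈ ∅
  x = 10: [0↦8, 1↦5, 2↦0, 3↦4, 4↦6, 5↦6, 6↦4, 7↦0, 8↦5, 9↦8, 10↦9]  zeros at y ∈ {2, 7}
Collecting zeros: affine points = {(1, 1), (2, 1), (2, 3), (4, 9), (4, 10), (5, 3), (5, 7), (6, 2), (6, 10), (10, 2), (10, 7)}.
Total count |C(F_11)_aff| = 11.


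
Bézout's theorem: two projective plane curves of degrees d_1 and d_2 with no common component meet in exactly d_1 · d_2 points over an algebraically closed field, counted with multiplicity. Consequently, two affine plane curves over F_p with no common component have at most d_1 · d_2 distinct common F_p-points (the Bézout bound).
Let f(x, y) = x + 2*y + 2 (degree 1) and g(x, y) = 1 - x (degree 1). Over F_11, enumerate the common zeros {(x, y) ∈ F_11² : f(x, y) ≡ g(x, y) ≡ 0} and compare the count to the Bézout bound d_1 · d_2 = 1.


Common zeros: {(1, 4)}; count = 1; Bézout bound = 1.

deg(f) = 1, deg(g) = 1, so Bézout bound = 1.
Scan x ∈ F_11. For each x, list the y ∈ F_11 with f(x, y) ≡ 0 and those with g(x, y) ≡ 0 (mod 11); the common zeros in that column are the intersection.
  x = 0: f ≡ 0 at y ∈ {10}; g ≡ 0 at y ∈ ∅; common: ∅.
  x = 1: f ≡ 0 at y ∈ {4}; g ≡ 0 at y ∈ {0, 1, 2, 3, 4, 5, 6, 7, 8, 9, 10}; common: {4}.
  x = 2: f ≡ 0 at y ∈ {9}; g ≡ 0 at y ∈ ∅; common: ∅.
  x = 3: f ≡ 0 at y ∈ {3}; g ≡ 0 at y ∈ ∅; common: ∅.
  x = 4: f ≡ 0 at y ∈ {8}; g ≡ 0 at y ∈ ∅; common: ∅.
  x = 5: f ≡ 0 at y ∈ {2}; g ≡ 0 at y ∈ ∅; common: ∅.
  x = 6: f ≡ 0 at y ∈ {7}; g ≡ 0 at y ∈ ∅; common: ∅.
  x = 7: f ≡ 0 at y ∈ {1}; g ≡ 0 at y ∈ ∅; common: ∅.
  x = 8: f ≡ 0 at y ∈ {6}; g ≡ 0 at y ∈ ∅; common: ∅.
  x = 9: f ≡ 0 at y ∈ {0}; g ≡ 0 at y ∈ ∅; common: ∅.
  x = 10: f ≡ 0 at y ∈ {5}; g ≡ 0 at y ∈ ∅; common: ∅.
Collecting: common zeros = {(1, 4)}, so the count is 1.
Comparison with the Bézout bound: 1 ≤ 1 = deg(f)·deg(g), as expected for curves with no common component (the bound is attained).


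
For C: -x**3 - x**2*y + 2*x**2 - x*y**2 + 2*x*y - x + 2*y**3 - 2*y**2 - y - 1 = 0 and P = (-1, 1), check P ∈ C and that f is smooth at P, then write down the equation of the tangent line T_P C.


Tangent line at P: -5*x - 5 = 0.

Step 1: f(-1, 1) = 0, so P lies on C.
Step 2: partial derivatives
  f_x(x, y) = -3*x**2 - 2*x*y + 4*x - y**2 + 2*y - 1, f_y(x, y) = -x**2 - 2*x*y + 2*x + 6*y**2 - 4*y - 1.
  f_x(P) = -5, f_y(P) = 0 (gradient nonzero, so P is smooth).
Step 3: tangent line at P: -5·(x − -1) + 0·(y − 1) = 0.
Expanding: -5*x - 5 = 0.


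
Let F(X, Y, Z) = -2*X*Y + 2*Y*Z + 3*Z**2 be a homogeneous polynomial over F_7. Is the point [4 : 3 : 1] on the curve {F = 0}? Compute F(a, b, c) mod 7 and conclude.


F(4,3,1) ≡ 6 (mod 7); P is NOT on the curve.

Evaluate F(4, 3, 1) term-by-term (mod 7).
  -2*X*Y ↦ -2·4·3·1 = -24
  2*Y*Z ↦ 2·1·3·1 = 6
  3*Z**2 ↦ 3·1·1·1 = 3
Sum: F(4, 3, 1) = (-24) + (6) + (3) = -15.
Reducing mod 7: -15 ≡ 6 (mod 7).
Since F(a, b, c) ≡ 6 ≠ 0 (mod 7), P does NOT lie on the curve.


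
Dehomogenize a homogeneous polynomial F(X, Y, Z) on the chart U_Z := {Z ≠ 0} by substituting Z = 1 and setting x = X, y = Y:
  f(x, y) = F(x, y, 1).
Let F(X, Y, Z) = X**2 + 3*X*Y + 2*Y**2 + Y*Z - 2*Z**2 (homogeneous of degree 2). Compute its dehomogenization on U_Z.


f(x, y) = x**2 + 3*x*y + 2*y**2 + y - 2

On U_Z we set Z = 1. Each monomial c·X^i·Y^j·Z^k in F becomes c·x^i·y^j·1^k = c·x^i·y^j.
Substituting Z = 1: F(X, Y, 1) = x**2 + 3*x*y + 2*y**2 + y - 2.
Note: deg(f) ≤ deg(F) = 2; strict inequality happens when F is divisible by Z (lost terms).


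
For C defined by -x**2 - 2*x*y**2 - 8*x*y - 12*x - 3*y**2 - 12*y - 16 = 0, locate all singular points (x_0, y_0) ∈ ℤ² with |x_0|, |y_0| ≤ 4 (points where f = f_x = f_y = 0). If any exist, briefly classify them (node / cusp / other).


Singular points: {(-2, -2)}; classification: node.

Compute partial derivatives:
  f_x = -2*x - 2*y**2 - 8*y - 12.
  f_y = -4*x*y - 8*x - 6*y - 12.
Scan x_0 ∈ {−4, ..., 4}. For each x_0, f_y(x_0, y) is a polynomial in y; find its integer roots y ∈ {−4, ..., 4}, then test f_x and f at those candidates.
  x = -4: f_y(-4, y) = 10*y + 20; vanishes at y ∈ {-2}. (-4, -2): f_x = 4 ≠ 0.
  x = -3: f_y(-3, y) = 6*y + 12; vanishes at y ∈ {-2}. (-3, -2): f_x = 2 ≠ 0.
  x = -2: f_y(-2, y) = 2*y + 4; vanishes at y ∈ {-2}. (-2, -2): f_x = 0, f = 0 — SINGULAR.
  x = -1: f_y(-1, y) = -2*y - 4; vanishes at y ∈ {-2}. (-1, -2): f_x = -2 ≠ 0.
  x = 0: f_y(0, y) = -6*y - 12; vanishes at y ∈ {-2}. (0, -2): f_x = -4 ≠ 0.
  x = 1: f_y(1, y) = -10*y - 20; vanishes at y ∈ {-2}. (1, -2): f_x = -6 ≠ 0.
  x = 2: f_y(2, y) = -14*y - 28; vanishes at y ∈ {-2}. (2, -2): f_x = -8 ≠ 0.
  x = 3: f_y(3, y) = -18*y - 36; vanishes at y ∈ {-2}. (3, -2): f_x = -10 ≠ 0.
  x = 4: f_y(4, y) = -22*y - 44; vanishes at y ∈ {-2}. (4, -2): f_x = -12 ≠ 0.
Only singular point on the grid: (-2, -2).
Classify: substitute x = -2 + u, y = -2 + v and expand: f = -u**2 - 2*u*v**2 + v**2.
No constant or linear terms (consistent with a singular point). Quadratic part: -u**2 + v**2. Cubic part: -2*u*v**2.
The quadratic part v**2 - u**2 = (v − u)(v + u) splits into two distinct linear factors, so there are two distinct tangent lines y − -2 = ±(x − -2) — this is a node (ordinary double point).
Classification: node.


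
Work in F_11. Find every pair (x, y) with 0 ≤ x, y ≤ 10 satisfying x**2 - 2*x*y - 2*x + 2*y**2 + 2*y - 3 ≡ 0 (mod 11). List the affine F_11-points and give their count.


Affine F_11-points: {(3, 0), (3, 2), (5, 5), (5, 10), (6, 6), (6, 10), (7, 1), (7, 5), (8, 1), (8, 6), (10, 0), (10, 9)}; count = 12.

For each of the 121 pairs (x, y) ∈ F_11², evaluate f(x, y) mod 11. Record the zeros.
  x = 0: [0↦8, 1↦1, 2↦9, 3↦10, 4↦4, 5↦2, 6↦4, 7↦10, 8↦9, 9↦1, 10↦8]  zeros at y ∈ ∅
  x = 1: [0↦7, 1↦9, 2↦4, 3↦3, 4↦6, 5↦2, 6↦2, 7↦6, 8↦3, 9↦4, 10↦9]  zeros at y ∈ ∅
  x = 2: [0↦8, 1↦8, 2↦1, 3↦9, 4↦10, 5↦4, 6↦2, 7↦4, 8↦10, 9↦9, 10↦1]  zeros at y ∈ ∅
  x = 3: [0↦0, 1↦9, 2↦0, 3↦6, 4↦5, 5↦8, 6↦4, 7↦4, 8↦8, 9↦5, 10↦6]  zeros at y ∈ {0, 2}
  x = 4: [0↦5, 1↦1, 2↦1, 3↦5, 4↦2, 5↦3, 6↦8, 7↦6, 8↦8, 9↦3, 10↦2]  zeros at y ∈ ∅
  x = 5: [0↦1, 1↦6, 2↦4, 3↦6, 4↦1, 5↦0, 6↦3, 7↦10, 8↦10, 9↦3, 10↦0]  zeros at y ∈ {5, 10}
  x = 6: [0↦10, 1↦2, 2↦9, 3↦9, 4↦2, 5↦10, 6↦0, 7↦5, 8↦3, 9↦5, 10↦0]  zeros at y ∈ {6, 10}
  x = 7: [0↦10, 1↦0, 2↦5, 3↦3, 4↦5, 5↦0, 6↦10, 7↦2, 8↦9, 9↦9, 10↦2]  zeros at y ∈ {1, 5}
  x = 8: [0↦1, 1↦0, 2↦3, 3↦10, 4↦10, 5↦3, 6↦0, 7↦1, 8↦6, 9↦4, 10↦6]  zeros at y ∈ {1, 6}
  x = 9: [0↦5, 1↦2, 2↦3, 3↦8, 4↦6, 5↦8, 6↦3, 7↦2, 8↦5, 9↦1, 10↦1]  zeros at y ∈ ∅
  x = 10: [0↦0, 1↦6, 2↦5, 3↦8, 4↦4, 5↦4, 6↦8, 7↦5, 8↦6, 9↦0, 10↦9]  zeros at y ∈ {0, 9}
Collecting zeros: affine points = {(3, 0), (3, 2), (5, 5), (5, 10), (6, 6), (6, 10), (7, 1), (7, 5), (8, 1), (8, 6), (10, 0), (10, 9)}.
Total count |C(F_11)_aff| = 12.


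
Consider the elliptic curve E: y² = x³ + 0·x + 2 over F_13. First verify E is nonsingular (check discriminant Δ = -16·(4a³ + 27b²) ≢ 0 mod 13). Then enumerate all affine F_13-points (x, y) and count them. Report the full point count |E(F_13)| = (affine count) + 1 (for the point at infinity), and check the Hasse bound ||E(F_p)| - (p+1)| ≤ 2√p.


Affine points = {(1, 4), (1, 9), (2, 6), (2, 7), (3, 4), (3, 9), (4, 1), (4, 12), (5, 6), (5, 7), (6, 6), (6, 7), (9, 4), (9, 9), (10, 1), (10, 12), (12, 1), (12, 12)}; affine count = 18; |E(F_13)| = 19.

Discriminant check: Δ ∝ 4a³ + 27b² = 4·0³ + 27·2² = 4·0 + 27·4 ≡ 4 (mod 13). Nonzero ⇒ E is nonsingular.
For each x ∈ F_13, compute rhs = x³ + 0·x + 2 mod 13, then count y ∈ F_13 with y² ≡ rhs.
  x = 0: rhs = 2, matching y values: none (0 points).
  x = 1: rhs = 3, matching y values: 4, 9 (2 points).
  x = 2: rhs = 10, matching y values: 6, 7 (2 points).
  x = 3: rhs = 3, matching y values: 4, 9 (2 points).
  x = 4: rhs = 1, matching y values: 1, 12 (2 points).
  x = 5: rhs = 10, matching y values: 6, 7 (2 points).
  x = 6: rhs = 10, matching y values: 6, 7 (2 points).
  x = 7: rhs = 7, matching y values: none (0 points).
  x = 8: rhs = 7, matching y values: none (0 points).
  x = 9: rhs = 3, matching y values: 4, 9 (2 points).
  x = 10: rhs = 1, matching y values: 1, 12 (2 points).
  x = 11: rhs = 7, matching y values: none (0 points).
  x = 12: rhs = 1, matching y values: 1, 12 (2 points).
Total affine count: 18.
Full point count |E(F_13)| = 18 + 1 = 19.
Hasse bound: |19 − (13+1)| = |5| = 5 ≤ 2√13 ≈ 7.2111 ✓.


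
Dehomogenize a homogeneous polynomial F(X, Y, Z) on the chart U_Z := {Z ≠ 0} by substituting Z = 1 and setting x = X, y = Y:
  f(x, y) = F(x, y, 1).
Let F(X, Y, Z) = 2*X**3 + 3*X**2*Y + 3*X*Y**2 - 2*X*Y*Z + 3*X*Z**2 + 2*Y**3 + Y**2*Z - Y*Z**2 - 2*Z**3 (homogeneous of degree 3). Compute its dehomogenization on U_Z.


f(x, y) = 2*x**3 + 3*x**2*y + 3*x*y**2 - 2*x*y + 3*x + 2*y**3 + y**2 - y - 2

On U_Z we set Z = 1. Each monomial c·X^i·Y^j·Z^k in F becomes c·x^i·y^j·1^k = c·x^i·y^j.
Substituting Z = 1: F(X, Y, 1) = 2*x**3 + 3*x**2*y + 3*x*y**2 - 2*x*y + 3*x + 2*y**3 + y**2 - y - 2.
Note: deg(f) ≤ deg(F) = 3; strict inequality happens when F is divisible by Z (lost terms).


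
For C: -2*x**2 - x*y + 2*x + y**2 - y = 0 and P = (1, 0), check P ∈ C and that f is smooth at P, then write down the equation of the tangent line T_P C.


Tangent line at P: -2*x - 2*y + 2 = 0.

Step 1: f(1, 0) = 0, so P lies on C.
Step 2: partial derivatives
  f_x(x, y) = -4*x - y + 2, f_y(x, y) = -x + 2*y - 1.
  f_x(P) = -2, f_y(P) = -2 (gradient nonzero, so P is smooth).
Step 3: tangent line at P: -2·(x − 1) + -2·(y − 0) = 0.
Expanding: -2*x - 2*y + 2 = 0.


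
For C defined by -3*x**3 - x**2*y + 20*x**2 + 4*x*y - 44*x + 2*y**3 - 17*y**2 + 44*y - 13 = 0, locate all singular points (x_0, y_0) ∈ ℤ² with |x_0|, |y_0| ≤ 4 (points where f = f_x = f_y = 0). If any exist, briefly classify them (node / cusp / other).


Singular points: {(2, 3)}; classification: node.

Compute partial derivatives:
  f_x = -9*x**2 - 2*x*y + 40*x + 4*y - 44.
  f_y = -x**2 + 4*x + 6*y**2 - 34*y + 44.
Scan x_0 ∈ {−4, ..., 4}. For each x_0, f_y(x_0, y) is a polynomial in y; find its integer roots y ∈ {−4, ..., 4}, then test f_x and f at those candidates.
  x = -4: f_y(-4, y) = 6*y**2 - 34*y + 12; no integer root y with |y| ≤ 4.
  x = -3: f_y(-3, y) = 6*y**2 - 34*y + 23; no integer root y with |y| ≤ 4.
  x = -2: f_y(-2, y) = 6*y**2 - 34*y + 32; no integer root y with |y| ≤ 4.
  x = -1: f_y(-1, y) = 6*y**2 - 34*y + 39; no integer root y with |y| ≤ 4.
  x = 0: f_y(0, y) = 6*y**2 - 34*y + 44; vanishes at y ∈ {2}. (0, 2): f_x = -36 ≠ 0.
  x = 1: f_y(1, y) = 6*y**2 - 34*y + 47; no integer root y with |y| ≤ 4.
  x = 2: f_y(2, y) = 6*y**2 - 34*y + 48; vanishes at y ∈ {3}. (2, 3): f_x = 0, f = 0 — SINGULAR.
  x = 3: f_y(3, y) = 6*y**2 - 34*y + 47; no integer root y with |y| ≤ 4.
  x = 4: f_y(4, y) = 6*y**2 - 34*y + 44; vanishes at y ∈ {2}. (4, 2): f_x = -36 ≠ 0.
Only singular point on the grid: (2, 3).
Classify: substitute x = 2 + u, y = 3 + v and expand: f = -3*u**3 - u**2*v - u**2 + 2*v**3 + v**2.
No constant or linear terms (consistent with a singular point). Quadratic part: -u**2 + v**2. Cubic part: -3*u**3 - u**2*v + 2*v**3.
The quadratic part v**2 - u**2 = (v − u)(v + u) splits into two distinct linear factors, so there are two distinct tangent lines y − 3 = ±(x − 2) — this is a node (ordinary double point).
Classification: node.


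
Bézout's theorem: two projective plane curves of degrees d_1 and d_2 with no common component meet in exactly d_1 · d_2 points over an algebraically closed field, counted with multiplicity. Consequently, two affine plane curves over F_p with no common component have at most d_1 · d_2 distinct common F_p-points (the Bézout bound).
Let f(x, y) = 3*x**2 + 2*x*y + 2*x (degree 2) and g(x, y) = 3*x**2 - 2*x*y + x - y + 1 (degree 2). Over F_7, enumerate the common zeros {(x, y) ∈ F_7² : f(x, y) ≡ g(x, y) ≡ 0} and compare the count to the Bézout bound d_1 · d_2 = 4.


Common zeros: {(0, 1), (2, 3), (6, 4)}; count = 3; Bézout bound = 4.

deg(f) = 2, deg(g) = 2, so Bézout bound = 4.
Scan x ∈ F_7. For each x, list the y ∈ F_7 with f(x, y) ≡ 0 and those with g(x, y) ≡ 0 (mod 7); the common zeros in that column are the intersection.
  x = 0: f ≡ 0 at y ∈ {0, 1, 2, 3, 4, 5, 6}; g ≡ 0 at y ∈ {1}; common: {1}.
  x = 1: f ≡ 0 at y ∈ {1}; g ≡ 0 at y ∈ {4}; common: ∅.
  x = 2: f ≡ 0 at y ∈ {3}; g ≡ 0 at y ∈ {3}; common: {3}.
  x = 3: f ≡ 0 at y ∈ {5}; g ≡ 0 at y ∈ ∅; common: ∅.
  x = 4: f ≡ 0 at y ∈ {0}; g ≡ 0 at y ∈ {2}; common: ∅.
  x = 5: f ≡ 0 at y ∈ {2}; g ≡ 0 at y ∈ {1}; common: ∅.
  x = 6: f ≡ 0 at y ∈ {4}; g ≡ 0 at y ∈ {4}; common: {4}.
Collecting: common zeros = {(0, 1), (2, 3), (6, 4)}, so the count is 3.
Comparison with the Bézout bound: 3 ≤ 4 = deg(f)·deg(g), as expected for curves with no common component (the affine F_7-count falls short of the bound because intersections may lie at infinity, over extension fields, or carry multiplicity).


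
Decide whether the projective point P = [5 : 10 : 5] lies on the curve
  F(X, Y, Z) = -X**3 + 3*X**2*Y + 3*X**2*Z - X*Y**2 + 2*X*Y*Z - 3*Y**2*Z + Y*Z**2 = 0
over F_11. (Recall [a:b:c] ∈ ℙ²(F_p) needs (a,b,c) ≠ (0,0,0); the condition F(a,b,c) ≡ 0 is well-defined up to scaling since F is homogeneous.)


F(5,10,5) ≡ 3 (mod 11); P is NOT on the curve.

Evaluate F(5, 10, 5) term-by-term (mod 11).
  -X**3 ↦ -1·125·1·1 = -125
  3*X**2*Y ↦ 3·25·10·1 = 750
  3*X**2*Z ↦ 3·25·1·5 = 375
  -X*Y**2 ↦ -1·5·100·1 = -500
  2*X*Y*Z ↦ 2·5·10·5 = 500
  -3*Y**2*Z ↦ -3·1·100·5 = -1500
  Y*Z**2 ↦ 1·1·10·25 = 250
Sum: F(5, 10, 5) = (-125) + (750) + (375) + (-500) + (500) + (-1500) + (250) = -250.
Reducing mod 11: -250 ≡ 3 (mod 11).
Since F(a, b, c) ≡ 3 ≠ 0 (mod 11), P does NOT lie on the curve.


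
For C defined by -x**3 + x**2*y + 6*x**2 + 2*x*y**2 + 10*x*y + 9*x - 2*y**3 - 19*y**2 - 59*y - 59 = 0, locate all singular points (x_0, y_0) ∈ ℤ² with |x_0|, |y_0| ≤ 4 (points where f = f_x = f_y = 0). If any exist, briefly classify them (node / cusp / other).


Singular points: {(1, -3)}; classification: cusp.

Compute partial derivatives:
  f_x = -3*x**2 + 2*x*y + 12*x + 2*y**2 + 10*y + 9.
  f_y = x**2 + 4*x*y + 10*x - 6*y**2 - 38*y - 59.
Scan x_0 ∈ {−4, ..., 4}. For each x_0, f_y(x_0, y) is a polynomial in y; find its integer roots y ∈ {−4, ..., 4}, then test f_x and f at those candidates.
  x = -4: f_y(-4, y) = -6*y**2 - 54*y - 83; no integer root y with |y| ≤ 4.
  x = -3: f_y(-3, y) = -6*y**2 - 50*y - 80; no integer root y with |y| ≤ 4.
  x = -2: f_y(-2, y) = -6*y**2 - 46*y - 75; no integer root y with |y| ≤ 4.
  x = -1: f_y(-1, y) = -6*y**2 - 42*y - 68; no integer root y with |y| ≤ 4.
  x = 0: f_y(0, y) = -6*y**2 - 38*y - 59; no integer root y with |y| ≤ 4.
  x = 1: f_y(1, y) = -6*y**2 - 34*y - 48; vanishes at y ∈ {-3}. (1, -3): f_x = 0, f = 0 — SINGULAR.
  x = 2: f_y(2, y) = -6*y**2 - 30*y - 35; no integer root y with |y| ≤ 4.
  x = 3: f_y(3, y) = -6*y**2 - 26*y - 20; vanishes at y ∈ {-1}. (3, -1): f_x = 4 ≠ 0.
  x = 4: f_y(4, y) = -6*y**2 - 22*y - 3; no integer root y with |y| ≤ 4.
Only singular point on the grid: (1, -3).
Classify: substitute x = 1 + u, y = -3 + v and expand: f = -u**3 + u**2*v + 2*u*v**2 - 2*v**3 + v**2.
No constant or linear terms (consistent with a singular point). Quadratic part: v**2. Cubic part: -u**3 + u**2*v + 2*u*v**2 - 2*v**3.
The quadratic part v**2 is a perfect square, so there is a single (double) tangent line v = 0, i.e. y = -3. Restricting the cubic part to that line (v = 0) leaves -u**3 ≠ 0, so f is not divisible by v and the branch is v² ≈ u**3 to lowest order — this is a cusp.
Classification: cusp.


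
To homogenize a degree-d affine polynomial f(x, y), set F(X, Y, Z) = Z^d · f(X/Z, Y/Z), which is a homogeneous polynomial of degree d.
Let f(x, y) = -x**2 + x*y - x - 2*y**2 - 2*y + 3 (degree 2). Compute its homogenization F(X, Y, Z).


F(X, Y, Z) = -X**2 + X*Y - X*Z - 2*Y**2 - 2*Y*Z + 3*Z**2

deg(f) = 2.
Substitute x = X/Z, y = Y/Z into f, then multiply by Z^2.
  monomial -1·x^2·y^0 ↦ -1·X^2·Y^0·Z^0.
  monomial 1·x^1·y^1 ↦ 1·X^1·Y^1·Z^0.
  monomial -1·x^1·y^0 ↦ -1·X^1·Y^0·Z^1.
  monomial -2·x^0·y^2 ↦ -2·X^0·Y^2·Z^0.
  monomial -2·x^0·y^1 ↦ -2·X^0·Y^1·Z^1.
  monomial 3·x^0·y^0 ↦ 3·X^0·Y^0·Z^2.
Collecting: F(X, Y, Z) = -X**2 + X*Y - X*Z - 2*Y**2 - 2*Y*Z + 3*Z**2.


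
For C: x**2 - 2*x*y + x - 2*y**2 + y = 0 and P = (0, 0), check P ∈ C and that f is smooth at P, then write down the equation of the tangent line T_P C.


Tangent line at P: x + y = 0.

Step 1: f(0, 0) = 0, so P lies on C.
Step 2: partial derivatives
  f_x(x, y) = 2*x - 2*y + 1, f_y(x, y) = -2*x - 4*y + 1.
  f_x(P) = 1, f_y(P) = 1 (gradient nonzero, so P is smooth).
Step 3: tangent line at P: 1·(x − 0) + 1·(y − 0) = 0.
Expanding: x + y = 0.


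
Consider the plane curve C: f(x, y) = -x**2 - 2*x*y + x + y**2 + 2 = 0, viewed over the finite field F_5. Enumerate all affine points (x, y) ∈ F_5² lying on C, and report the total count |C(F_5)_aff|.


Affine F_5-points: {(1, 3), (1, 4), (2, 0), (2, 4), (4, 0), (4, 3)}; count = 6.

For each of the 25 pairs (x, y) ∈ F_5², evaluate f(x, y) mod 5. Record the zeros.
  x = 0: [0↦2, 1↦3, 2↦1, 3↦1, 4↦3]  zeros at y ∈ ∅
  x = 1: [0↦2, 1↦1, 2↦2, 3↦0, 4↦0]  zeros at y ∈ {3, 4}
  x = 2: [0↦0, 1↦2, 2↦1, 3↦2, 4↦0]  zeros at y ∈ {0, 4}
  x = 3: [0↦1, 1↦1, 2↦3, 3↦2, 4↦3]  zeros at y ∈ ∅
  x = 4: [0↦0, 1↦3, 2↦3, 3↦0, 4↦4]  zeros at y ∈ {0, 3}
Collecting zeros: affine points = {(1, 3), (1, 4), (2, 0), (2, 4), (4, 0), (4, 3)}.
Total count |C(F_5)_aff| = 6.


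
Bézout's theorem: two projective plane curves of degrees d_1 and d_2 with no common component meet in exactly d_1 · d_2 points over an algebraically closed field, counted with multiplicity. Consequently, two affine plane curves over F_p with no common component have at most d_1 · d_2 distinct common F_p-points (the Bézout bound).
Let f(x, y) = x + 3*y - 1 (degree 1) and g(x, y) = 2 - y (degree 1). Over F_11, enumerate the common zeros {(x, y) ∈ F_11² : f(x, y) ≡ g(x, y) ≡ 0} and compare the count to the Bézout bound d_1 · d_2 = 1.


Common zeros: {(6, 2)}; count = 1; Bézout bound = 1.

deg(f) = 1, deg(g) = 1, so Bézout bound = 1.
Scan x ∈ F_11. For each x, list the y ∈ F_11 with f(x, y) ≡ 0 and those with g(x, y) ≡ 0 (mod 11); the common zeros in that column are the intersection.
  x = 0: f ≡ 0 at y ∈ {4}; g ≡ 0 at y ∈ {2}; common: ∅.
  x = 1: f ≡ 0 at y ∈ {0}; g ≡ 0 at y ∈ {2}; common: ∅.
  x = 2: f ≡ 0 at y ∈ {7}; g ≡ 0 at y ∈ {2}; common: ∅.
  x = 3: f ≡ 0 at y ∈ {3}; g ≡ 0 at y ∈ {2}; common: ∅.
  x = 4: f ≡ 0 at y ∈ {10}; g ≡ 0 at y ∈ {2}; common: ∅.
  x = 5: f ≡ 0 at y ∈ {6}; g ≡ 0 at y ∈ {2}; common: ∅.
  x = 6: f ≡ 0 at y ∈ {2}; g ≡ 0 at y ∈ {2}; common: {2}.
  x = 7: f ≡ 0 at y ∈ {9}; g ≡ 0 at y ∈ {2}; common: ∅.
  x = 8: f ≡ 0 at y ∈ {5}; g ≡ 0 at y ∈ {2}; common: ∅.
  x = 9: f ≡ 0 at y ∈ {1}; g ≡ 0 at y ∈ {2}; common: ∅.
  x = 10: f ≡ 0 at y ∈ {8}; g ≡ 0 at y ∈ {2}; common: ∅.
Collecting: common zeros = {(6, 2)}, so the count is 1.
Comparison with the Bézout bound: 1 ≤ 1 = deg(f)·deg(g), as expected for curves with no common component (the bound is attained).


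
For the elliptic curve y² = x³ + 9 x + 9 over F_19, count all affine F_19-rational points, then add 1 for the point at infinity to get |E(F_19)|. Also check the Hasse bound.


Affine points = {(0, 3), (0, 16), (1, 0), (2, 4), (2, 15), (3, 5), (3, 14), (7, 4), (7, 15), (8, 2), (8, 17), (10, 4), (10, 15), (13, 9), (13, 10), (15, 2), (15, 17)}; affine count = 17; |E(F_19)| = 18.

Discriminant check: Δ ∝ 4a³ + 27b² = 4·9³ + 27·9² = 4·729 + 27·81 ≡ 11 (mod 19). Nonzero ⇒ E is nonsingular.
For each x ∈ F_19, compute rhs = x³ + 9·x + 9 mod 19, then count y ∈ F_19 with y² ≡ rhs.
  x = 0: rhs = 9, matching y values: 3, 16 (2 points).
  x = 1: rhs = 0, matching y values: 0 (1 points).
  x = 2: rhs = 16, matching y values: 4, 15 (2 points).
  x = 3: rhs = 6, matching y values: 5, 14 (2 points).
  x = 4: rhs = 14, matching y values: none (0 points).
  x = 5: rhs = 8, matching y values: none (0 points).
  x = 6: rhs = 13, matching y values: none (0 points).
  x = 7: rhs = 16, matching y values: 4, 15 (2 points).
  x = 8: rhs = 4, matching y values: 2, 17 (2 points).
  x = 9: rhs = 2, matching y values: none (0 points).
  x = 10: rhs = 16, matching y values: 4, 15 (2 points).
  x = 11: rhs = 14, matching y values: none (0 points).
  x = 12: rhs = 2, matching y values: none (0 points).
  x = 13: rhs = 5, matching y values: 9, 10 (2 points).
  x = 14: rhs = 10, matching y values: none (0 points).
  x = 15: rhs = 4, matching y values: 2, 17 (2 points).
  x = 16: rhs = 12, matching y values: none (0 points).
  x = 17: rhs = 2, matching y values: none (0 points).
  x = 18: rhs = 18, matching y values: none (0 points).
Total affine count: 17.
Full point count |E(F_19)| = 17 + 1 = 18.
Hasse bound: |18 − (19+1)| = |-2| = 2 ≤ 2√19 ≈ 8.7178 ✓.


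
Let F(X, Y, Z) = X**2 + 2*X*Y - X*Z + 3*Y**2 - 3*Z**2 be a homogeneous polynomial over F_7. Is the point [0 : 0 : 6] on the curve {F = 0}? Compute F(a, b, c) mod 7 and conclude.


F(0,0,6) ≡ 4 (mod 7); P is NOT on the curve.

Evaluate F(0, 0, 6) term-by-term (mod 7).
  X**2 ↦ 1·0·1·1 = 0
  2*X*Y ↦ 2·0·0·1 = 0
  -X*Z ↦ -1·0·1·6 = 0
  3*Y**2 ↦ 3·1·0·1 = 0
  -3*Z**2 ↦ -3·1·1·36 = -108
Sum: F(0, 0, 6) = (0) + (0) + (0) + (0) + (-108) = -108.
Reducing mod 7: -108 ≡ 4 (mod 7).
Since F(a, b, c) ≡ 4 ≠ 0 (mod 7), P does NOT lie on the curve.


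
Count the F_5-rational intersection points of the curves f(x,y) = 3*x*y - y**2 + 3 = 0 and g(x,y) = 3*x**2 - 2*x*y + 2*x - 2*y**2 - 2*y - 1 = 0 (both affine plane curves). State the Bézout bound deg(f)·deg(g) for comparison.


Common zeros: ∅; count = 0; Bézout bound = 4.

deg(f) = 2, deg(g) = 2, so Bézout bound = 4.
Scan x ∈ F_5. For each x, list the y ∈ F_5 with f(x, y) ≡ 0 and those with g(x, y) ≡ 0 (mod 5); the common zeros in that column are the intersection.
  x = 0: f ≡ 0 at y ∈ ∅; g ≡ 0 at y ∈ {1, 3}; common: ∅.
  x = 1: f ≡ 0 at y ∈ {1, 2}; g ≡ 0 at y ∈ ∅; common: ∅.
  x = 2: f ≡ 0 at y ∈ ∅; g ≡ 0 at y ∈ {0, 2}; common: ∅.
  x = 3: f ≡ 0 at y ∈ ∅; g ≡ 0 at y ∈ {3}; common: ∅.
  x = 4: f ≡ 0 at y ∈ {3, 4}; g ≡ 0 at y ∈ {0}; common: ∅.
Collecting: common zeros = ∅, so the count is 0.
Comparison with the Bézout bound: 0 ≤ 4 = deg(f)·deg(g), as expected for curves with no common component (the affine F_5-count falls short of the bound because intersections may lie at infinity, over extension fields, or carry multiplicity).


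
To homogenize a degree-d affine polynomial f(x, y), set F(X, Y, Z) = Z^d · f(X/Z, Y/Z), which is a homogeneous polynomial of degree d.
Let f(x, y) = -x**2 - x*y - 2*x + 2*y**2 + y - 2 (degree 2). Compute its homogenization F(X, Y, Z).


F(X, Y, Z) = -X**2 - X*Y - 2*X*Z + 2*Y**2 + Y*Z - 2*Z**2

deg(f) = 2.
Substitute x = X/Z, y = Y/Z into f, then multiply by Z^2.
  monomial -1·x^2·y^0 ↦ -1·X^2·Y^0·Z^0.
  monomial -1·x^1·y^1 ↦ -1·X^1·Y^1·Z^0.
  monomial -2·x^1·y^0 ↦ -2·X^1·Y^0·Z^1.
  monomial 2·x^0·y^2 ↦ 2·X^0·Y^2·Z^0.
  monomial 1·x^0·y^1 ↦ 1·X^0·Y^1·Z^1.
  monomial -2·x^0·y^0 ↦ -2·X^0·Y^0·Z^2.
Collecting: F(X, Y, Z) = -X**2 - X*Y - 2*X*Z + 2*Y**2 + Y*Z - 2*Z**2.


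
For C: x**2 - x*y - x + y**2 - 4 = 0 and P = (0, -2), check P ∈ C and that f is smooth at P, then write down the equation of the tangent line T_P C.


Tangent line at P: x - 4*y - 8 = 0.

Step 1: f(0, -2) = 0, so P lies on C.
Step 2: partial derivatives
  f_x(x, y) = 2*x - y - 1, f_y(x, y) = -x + 2*y.
  f_x(P) = 1, f_y(P) = -4 (gradient nonzero, so P is smooth).
Step 3: tangent line at P: 1·(x − 0) + -4·(y − -2) = 0.
Expanding: x - 4*y - 8 = 0.


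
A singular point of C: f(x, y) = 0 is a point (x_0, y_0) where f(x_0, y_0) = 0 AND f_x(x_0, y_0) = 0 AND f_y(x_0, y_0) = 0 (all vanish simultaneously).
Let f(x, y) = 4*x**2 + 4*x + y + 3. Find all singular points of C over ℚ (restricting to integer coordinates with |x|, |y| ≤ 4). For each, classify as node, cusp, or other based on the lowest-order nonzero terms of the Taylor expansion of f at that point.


No singular points in the scanned grid; C is smooth there.

Compute partial derivatives:
  f_x = 8*x + 4.
  f_y = 1.
f_y = 1 is a nonzero constant, so f_y never vanishes: no point (x, y) can satisfy f = f_x = f_y = 0. In particular no (x, y) ∈ {−4, ..., 4}² is singular; the curve is smooth.


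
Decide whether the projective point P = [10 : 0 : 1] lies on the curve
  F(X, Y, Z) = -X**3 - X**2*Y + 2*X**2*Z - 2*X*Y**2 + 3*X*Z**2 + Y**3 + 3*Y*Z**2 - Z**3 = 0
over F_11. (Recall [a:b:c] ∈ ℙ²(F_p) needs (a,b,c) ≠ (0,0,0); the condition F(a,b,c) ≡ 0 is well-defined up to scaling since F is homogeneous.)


F(10,0,1) ≡ 10 (mod 11); P is NOT on the curve.

Evaluate F(10, 0, 1) term-by-term (mod 11).
  -X**3 ↦ -1·1000·1·1 = -1000
  -X**2*Y ↦ -1·100·0·1 = 0
  2*X**2*Z ↦ 2·100·1·1 = 200
  -2*X*Y**2 ↦ -2·10·0·1 = 0
  3*X*Z**2 ↦ 3·10·1·1 = 30
  Y**3 ↦ 1·1·0·1 = 0
  3*Y*Z**2 ↦ 3·1·0·1 = 0
  -Z**3 ↦ -1·1·1·1 = -1
Sum: F(10, 0, 1) = (-1000) + (0) + (200) + (0) + (30) + (0) + (0) + (-1) = -771.
Reducing mod 11: -771 ≡ 10 (mod 11).
Since F(a, b, c) ≡ 10 ≠ 0 (mod 11), P does NOT lie on the curve.


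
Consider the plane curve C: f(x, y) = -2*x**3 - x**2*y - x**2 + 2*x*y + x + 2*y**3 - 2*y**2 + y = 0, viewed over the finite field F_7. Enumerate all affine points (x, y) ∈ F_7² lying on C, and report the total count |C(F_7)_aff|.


Affine F_7-points: {(0, 0), (1, 1), (2, 3), (3, 2), (3, 4), (4, 0), (4, 1), (5, 5), (6, 0)}; count = 9.

For each of the 49 pairs (x, y) ∈ F_7², evaluate f(x, y) mod 7. Record the zeros.
  x = 0: [0↦0, 1↦1, 2↦3, 3↦4, 4↦2, 5↦2, 6↦2]  zeros at y ∈ {0}
  x = 1: [0↦5, 1↦0, 2↦3, 3↦5, 4↦4, 5↦5, 6↦6]  zeros at y ∈ {1}
  x = 2: [0↦3, 1↦4, 2↦6, 3↦0, 4↦5, 5↦5, 6↦5]  zeros at y ∈ {3}
  x = 3: [0↦3, 1↦1, 2↦0, 3↦5, 4↦0, 5↦4, 6↦1]  zeros at y ∈ {2, 4}
  x = 4: [0↦0, 1↦0, 2↦1, 3↦1, 4↦5, 5↦4, 6↦3]  zeros at y ∈ {0, 1}
  x = 5: [0↦3, 1↦3, 2↦4, 3↦4, 4↦1, 5↦0, 6↦6]  zeros at y ∈ {5}
  x = 6: [0↦0, 1↦5, 2↦4, 3↦2, 4↦4, 5↦1, 6↦5]  zeros at y ∈ {0}
Collecting zeros: affine points = {(0, 0), (1, 1), (2, 3), (3, 2), (3, 4), (4, 0), (4, 1), (5, 5), (6, 0)}.
Total count |C(F_7)_aff| = 9.


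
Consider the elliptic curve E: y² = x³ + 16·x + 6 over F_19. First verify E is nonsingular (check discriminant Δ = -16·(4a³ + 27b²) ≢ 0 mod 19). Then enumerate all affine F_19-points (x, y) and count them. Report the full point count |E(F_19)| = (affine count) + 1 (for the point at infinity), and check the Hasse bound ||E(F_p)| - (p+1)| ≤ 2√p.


Affine points = {(0, 5), (0, 14), (1, 2), (1, 17), (3, 9), (3, 10), (4, 1), (4, 18), (7, 9), (7, 10), (8, 0), (9, 9), (9, 10), (10, 8), (10, 11), (12, 8), (12, 11), (13, 6), (13, 13), (15, 7), (15, 12), (16, 8), (16, 11), (17, 2), (17, 17)}; affine count = 25; |E(F_19)| = 26.

Discriminant check: Δ ∝ 4a³ + 27b² = 4·16³ + 27·6² = 4·4096 + 27·36 ≡ 9 (mod 19). Nonzero ⇒ E is nonsingular.
For each x ∈ F_19, compute rhs = x³ + 16·x + 6 mod 19, then count y ∈ F_19 with y² ≡ rhs.
  x = 0: rhs = 6, matching y values: 5, 14 (2 points).
  x = 1: rhs = 4, matching y values: 2, 17 (2 points).
  x = 2: rhs = 8, matching y values: none (0 points).
  x = 3: rhs = 5, matching y values: 9, 10 (2 points).
  x = 4: rhs = 1, matching y values: 1, 18 (2 points).
  x = 5: rhs = 2, matching y values: none (0 points).
  x = 6: rhs = 14, matching y values: none (0 points).
  x = 7: rhs = 5, matching y values: 9, 10 (2 points).
  x = 8: rhs = 0, matching y values: 0 (1 points).
  x = 9: rhs = 5, matching y values: 9, 10 (2 points).
  x = 10: rhs = 7, matching y values: 8, 11 (2 points).
  x = 11: rhs = 12, matching y values: none (0 points).
  x = 12: rhs = 7, matching y values: 8, 11 (2 points).
  x = 13: rhs = 17, matching y values: 6, 13 (2 points).
  x = 14: rhs = 10, matching y values: none (0 points).
  x = 15: rhs = 11, matching y values: 7, 12 (2 points).
  x = 16: rhs = 7, matching y values: 8, 11 (2 points).
  x = 17: rhs = 4, matching y values: 2, 17 (2 points).
  x = 18: rhs = 8, matching y values: none (0 points).
Total affine count: 25.
Full point count |E(F_19)| = 25 + 1 = 26.
Hasse bound: |26 − (19+1)| = |6| = 6 ≤ 2√19 ≈ 8.7178 ✓.


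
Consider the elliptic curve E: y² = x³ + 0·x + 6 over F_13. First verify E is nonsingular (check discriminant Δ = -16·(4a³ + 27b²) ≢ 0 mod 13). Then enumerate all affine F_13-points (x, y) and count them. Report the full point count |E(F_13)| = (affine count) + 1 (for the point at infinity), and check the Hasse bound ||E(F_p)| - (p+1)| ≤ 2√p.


Affine points = {(2, 1), (2, 12), (5, 1), (5, 12), (6, 1), (6, 12)}; affine count = 6; |E(F_13)| = 7.

Discriminant check: Δ ∝ 4a³ + 27b² = 4·0³ + 27·6² = 4·0 + 27·36 ≡ 10 (mod 13). Nonzero ⇒ E is nonsingular.
For each x ∈ F_13, compute rhs = x³ + 0·x + 6 mod 13, then count y ∈ F_13 with y² ≡ rhs.
  x = 0: rhs = 6, matching y values: none (0 points).
  x = 1: rhs = 7, matching y values: none (0 points).
  x = 2: rhs = 1, matching y values: 1, 12 (2 points).
  x = 3: rhs = 7, matching y values: none (0 points).
  x = 4: rhs = 5, matching y values: none (0 points).
  x = 5: rhs = 1, matching y values: 1, 12 (2 points).
  x = 6: rhs = 1, matching y values: 1, 12 (2 points).
  x = 7: rhs = 11, matching y values: none (0 points).
  x = 8: rhs = 11, matching y values: none (0 points).
  x = 9: rhs = 7, matching y values: none (0 points).
  x = 10: rhs = 5, matching y values: none (0 points).
  x = 11: rhs = 11, matching y values: none (0 points).
  x = 12: rhs = 5, matching y values: none (0 points).
Total affine count: 6.
Full point count |E(F_13)| = 6 + 1 = 7.
Hasse bound: |7 − (13+1)| = |-7| = 7 ≤ 2√13 ≈ 7.2111 ✓.


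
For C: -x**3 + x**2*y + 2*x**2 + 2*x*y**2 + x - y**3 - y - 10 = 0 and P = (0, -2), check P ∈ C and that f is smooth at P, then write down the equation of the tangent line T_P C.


Tangent line at P: 9*x - 13*y - 26 = 0.

Step 1: f(0, -2) = 0, so P lies on C.
Step 2: partial derivatives
  f_x(x, y) = -3*x**2 + 2*x*y + 4*x + 2*y**2 + 1, f_y(x, y) = x**2 + 4*x*y - 3*y**2 - 1.
  f_x(P) = 9, f_y(P) = -13 (gradient nonzero, so P is smooth).
Step 3: tangent line at P: 9·(x − 0) + -13·(y − -2) = 0.
Expanding: 9*x - 13*y - 26 = 0.


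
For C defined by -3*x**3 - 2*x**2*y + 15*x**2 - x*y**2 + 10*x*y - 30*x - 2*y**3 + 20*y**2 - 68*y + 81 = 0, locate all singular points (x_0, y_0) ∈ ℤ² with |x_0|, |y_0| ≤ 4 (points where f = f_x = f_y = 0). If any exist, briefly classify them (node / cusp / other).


Singular points: {(1, 3)}; classification: cusp.

Compute partial derivatives:
  f_x = -9*x**2 - 4*x*y + 30*x - y**2 + 10*y - 30.
  f_y = -2*x**2 - 2*x*y + 10*x - 6*y**2 + 40*y - 68.
Scan x_0 ∈ {−4, ..., 4}. For each x_0, f_y(x_0, y) is a polynomial in y; find its integer roots y ∈ {−4, ..., 4}, then test f_x and f at those candidates.
  x = -4: f_y(-4, y) = -6*y**2 + 48*y - 140; no integer root y with |y| ≤ 4.
  x = -3: f_y(-3, y) = -6*y**2 + 46*y - 116; no integer root y with |y| ≤ 4.
  x = -2: f_y(-2, y) = -6*y**2 + 44*y - 96; no integer root y with |y| ≤ 4.
  x = -1: f_y(-1, y) = -6*y**2 + 42*y - 80; no integer root y with |y| ≤ 4.
  x = 0: f_y(0, y) = -6*y**2 + 40*y - 68; no integer root y with |y| ≤ 4.
  x = 1: f_y(1, y) = -6*y**2 + 38*y - 60; vanishes at y ∈ {3}. (1, 3): f_x = 0, f = 0 — SINGULAR.
  x = 2: f_y(2, y) = -6*y**2 + 36*y - 56; no integer root y with |y| ≤ 4.
  x = 3: f_y(3, y) = -6*y**2 + 34*y - 56; no integer root y with |y| ≤ 4.
  x = 4: f_y(4, y) = -6*y**2 + 32*y - 60; no integer root y with |y| ≤ 4.
Only singular point on the grid: (1, 3).
Classify: substitute x = 1 + u, y = 3 + v and expand: f = -3*u**3 - 2*u**2*v - u*v**2 - 2*v**3 + v**2.
No constant or linear terms (consistent with a singular point). Quadratic part: v**2. Cubic part: -3*u**3 - 2*u**2*v - u*v**2 - 2*v**3.
The quadratic part v**2 is a perfect square, so there is a single (double) tangent line v = 0, i.e. y = 3. Restricting the cubic part to that line (v = 0) leaves -3*u**3 ≠ 0, so f is not divisible by v and the branch is v² ≈ 3*u**3 to lowest order — this is a cusp.
Classification: cusp.


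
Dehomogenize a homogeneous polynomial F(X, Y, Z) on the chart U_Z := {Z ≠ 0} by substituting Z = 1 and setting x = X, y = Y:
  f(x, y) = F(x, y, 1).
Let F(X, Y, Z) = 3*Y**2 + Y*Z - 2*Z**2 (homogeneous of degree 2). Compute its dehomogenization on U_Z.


f(x, y) = 3*y**2 + y - 2

On U_Z we set Z = 1. Each monomial c·X^i·Y^j·Z^k in F becomes c·x^i·y^j·1^k = c·x^i·y^j.
Substituting Z = 1: F(X, Y, 1) = 3*y**2 + y - 2.
Note: deg(f) ≤ deg(F) = 2; strict inequality happens when F is divisible by Z (lost terms).


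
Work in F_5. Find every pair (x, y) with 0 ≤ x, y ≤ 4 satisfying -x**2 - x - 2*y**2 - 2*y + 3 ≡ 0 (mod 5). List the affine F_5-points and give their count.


Affine F_5-points: {(2, 2)}; count = 1.

For each of the 25 pairs (x, y) ∈ F_5², evaluate f(x, y) mod 5. Record the zeros.
  x = 0: [0↦3, 1↦4, 2↦1, 3↦4, 4↦3]  zeros at y ∈ ∅
  x = 1: [0↦1, 1↦2, 2↦4, 3↦2, 4↦1]  zeros at y ∈ ∅
  x = 2: [0↦2, 1↦3, 2↦0, 3↦3, 4↦2]  zeros at y ∈ {2}
  x = 3: [0↦1, 1↦2, 2↦4, 3↦2, 4↦1]  zeros at y ∈ ∅
  x = 4: [0↦3, 1↦4, 2↦1, 3↦4, 4↦3]  zeros at y ∈ ∅
Collecting zeros: affine points = {(2, 2)}.
Total count |C(F_5)_aff| = 1.


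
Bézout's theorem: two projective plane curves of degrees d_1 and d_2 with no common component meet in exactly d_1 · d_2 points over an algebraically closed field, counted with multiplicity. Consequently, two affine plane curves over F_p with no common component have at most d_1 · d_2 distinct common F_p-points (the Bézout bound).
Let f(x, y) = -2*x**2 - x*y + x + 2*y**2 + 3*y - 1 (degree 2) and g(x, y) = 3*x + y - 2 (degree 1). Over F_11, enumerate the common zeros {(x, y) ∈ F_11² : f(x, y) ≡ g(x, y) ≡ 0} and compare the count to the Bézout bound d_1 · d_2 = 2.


Common zeros: {(8, 0), (10, 5)}; count = 2; Bézout bound = 2.

deg(f) = 2, deg(g) = 1, so Bézout bound = 2.
Scan x ∈ F_11. For each x, list the y ∈ F_11 with f(x, y) ≡ 0 and those with g(x, y) ≡ 0 (mod 11); the common zeros in that column are the intersection.
  x = 0: f ≡ 0 at y ∈ ∅; g ≡ 0 at y ∈ {2}; common: ∅.
  x = 1: f ≡ 0 at y ∈ {3, 7}; g ≡ 0 at y ∈ {10}; common: ∅.
  x = 2: f ≡ 0 at y ∈ ∅; g ≡ 0 at y ∈ {7}; common: ∅.
  x = 3: f ≡ 0 at y ∈ ∅; g ≡ 0 at y ∈ {4}; common: ∅.
  x = 4: f ≡ 0 at y ∈ ∅; g ≡ 0 at y ∈ {1}; common: ∅.
  x = 5: f ≡ 0 at y ∈ {4, 8}; g ≡ 0 at y ∈ {9}; common: ∅.
  x = 6: f ≡ 0 at y ∈ ∅; g ≡ 0 at y ∈ {6}; common: ∅.
  x = 7: f ≡ 0 at y ∈ {6, 7}; g ≡ 0 at y ∈ {3}; common: ∅.
  x = 8: f ≡ 0 at y ∈ {0, 8}; g ≡ 0 at y ∈ {0}; common: {0}.
  x = 9: f ≡ 0 at y ∈ {0, 3}; g ≡ 0 at y ∈ {8}; common: ∅.
  x = 10: f ≡ 0 at y ∈ {4, 5}; g ≡ 0 at y ∈ {5}; common: {5}.
Collecting: common zeros = {(8, 0), (10, 5)}, so the count is 2.
Comparison with the Bézout bound: 2 ≤ 2 = deg(f)·deg(g), as expected for curves with no common component (the bound is attained).


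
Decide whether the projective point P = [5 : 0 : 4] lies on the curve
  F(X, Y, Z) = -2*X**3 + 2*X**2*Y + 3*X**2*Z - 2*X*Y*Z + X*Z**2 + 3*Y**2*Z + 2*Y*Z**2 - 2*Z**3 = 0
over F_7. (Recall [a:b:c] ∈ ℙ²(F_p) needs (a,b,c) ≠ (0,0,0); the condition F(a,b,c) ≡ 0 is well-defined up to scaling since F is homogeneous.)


F(5,0,4) ≡ 2 (mod 7); P is NOT on the curve.

Evaluate F(5, 0, 4) term-by-term (mod 7).
  -2*X**3 ↦ -2·125·1·1 = -250
  2*X**2*Y ↦ 2·25·0·1 = 0
  3*X**2*Z ↦ 3·25·1·4 = 300
  -2*X*Y*Z ↦ -2·5·0·4 = 0
  X*Z**2 ↦ 1·5·1·16 = 80
  3*Y**2*Z ↦ 3·1·0·4 = 0
  2*Y*Z**2 ↦ 2·1·0·16 = 0
  -2*Z**3 ↦ -2·1·1·64 = -128
Sum: F(5, 0, 4) = (-250) + (0) + (300) + (0) + (80) + (0) + (0) + (-128) = 2.
Reducing mod 7: 2 ≡ 2 (mod 7).
Since F(a, b, c) ≡ 2 ≠ 0 (mod 7), P does NOT lie on the curve.


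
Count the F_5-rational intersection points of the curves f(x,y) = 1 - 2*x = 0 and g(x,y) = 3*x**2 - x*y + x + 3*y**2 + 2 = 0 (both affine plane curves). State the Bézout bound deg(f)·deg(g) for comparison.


Common zeros: {(3, 3)}; count = 1; Bézout bound = 2.

deg(f) = 1, deg(g) = 2, so Bézout bound = 2.
Scan x ∈ F_5. For each x, list the y ∈ F_5 with f(x, y) ≡ 0 and those with g(x, y) ≡ 0 (mod 5); the common zeros in that column are the intersection.
  x = 0: f ≡ 0 at y ∈ ∅; g ≡ 0 at y ∈ {1, 4}; common: ∅.
  x = 1: f ≡ 0 at y ∈ ∅; g ≡ 0 at y ∈ {3, 4}; common: ∅.
  x = 2: f ≡ 0 at y ∈ ∅; g ≡ 0 at y ∈ ∅; common: ∅.
  x = 3: f ≡ 0 at y ∈ {0, 1, 2, 3, 4}; g ≡ 0 at y ∈ {3}; common: {3}.
  x = 4: f ≡ 0 at y ∈ ∅; g ≡ 0 at y ∈ ∅; common: ∅.
Collecting: common zeros = {(3, 3)}, so the count is 1.
Comparison with the Bézout bound: 1 ≤ 2 = deg(f)·deg(g), as expected for curves with no common component (the affine F_5-count falls short of the bound because intersections may lie at infinity, over extension fields, or carry multiplicity).


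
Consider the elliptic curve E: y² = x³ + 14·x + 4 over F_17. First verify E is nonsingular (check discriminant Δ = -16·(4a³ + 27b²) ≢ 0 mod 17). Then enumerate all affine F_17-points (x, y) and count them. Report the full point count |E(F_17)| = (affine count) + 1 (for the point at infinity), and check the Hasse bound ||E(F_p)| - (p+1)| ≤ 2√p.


Affine points = {(0, 2), (0, 15), (1, 6), (1, 11), (6, 7), (6, 10), (8, 4), (8, 13), (9, 3), (9, 14), (12, 8), (12, 9), (15, 6), (15, 11)}; affine count = 14; |E(F_17)| = 15.

Discriminant check: Δ ∝ 4a³ + 27b² = 4·14³ + 27·4² = 4·2744 + 27·16 ≡ 1 (mod 17). Nonzero ⇒ E is nonsingular.
For each x ∈ F_17, compute rhs = x³ + 14·x + 4 mod 17, then count y ∈ F_17 with y² ≡ rhs.
  x = 0: rhs = 4, matching y values: 2, 15 (2 points).
  x = 1: rhs = 2, matching y values: 6, 11 (2 points).
  x = 2: rhs = 6, matching y values: none (0 points).
  x = 3: rhs = 5, matching y values: none (0 points).
  x = 4: rhs = 5, matching y values: none (0 points).
  x = 5: rhs = 12, matching y values: none (0 points).
  x = 6: rhs = 15, matching y values: 7, 10 (2 points).
  x = 7: rhs = 3, matching y values: none (0 points).
  x = 8: rhs = 16, matching y values: 4, 13 (2 points).
  x = 9: rhs = 9, matching y values: 3, 14 (2 points).
  x = 10: rhs = 5, matching y values: none (0 points).
  x = 11: rhs = 10, matching y values: none (0 points).
  x = 12: rhs = 13, matching y values: 8, 9 (2 points).
  x = 13: rhs = 3, matching y values: none (0 points).
  x = 14: rhs = 3, matching y values: none (0 points).
  x = 15: rhs = 2, matching y values: 6, 11 (2 points).
  x = 16: rhs = 6, matching y values: none (0 points).
Total affine count: 14.
Full point count |E(F_17)| = 14 + 1 = 15.
Hasse bound: |15 − (17+1)| = |-3| = 3 ≤ 2√17 ≈ 8.2462 ✓.
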